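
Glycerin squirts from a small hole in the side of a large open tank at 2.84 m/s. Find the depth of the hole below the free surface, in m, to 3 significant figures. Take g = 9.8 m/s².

h ≈ 0.412 m

For a small hole in a large open tank, ½v² = gh, giving h = v²/(2g).
h = 2.84²/(2·9.8) = 8.07/19.60 = 0.412 m.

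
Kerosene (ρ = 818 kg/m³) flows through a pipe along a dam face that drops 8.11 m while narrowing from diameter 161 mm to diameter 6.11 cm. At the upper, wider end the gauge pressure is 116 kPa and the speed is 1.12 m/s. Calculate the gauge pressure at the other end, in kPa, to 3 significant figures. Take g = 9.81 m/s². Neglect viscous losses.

Continuity gives A₁v₁ = A₂v₂, so v₂ = (204 cm²)/(29.3 cm²) × 1.12 m/s = 7.78 m/s.
Energy conservation along the streamline gives P₂ = P₁ − ½ρ(v₂² − v₁²) − ρg(h₂ − h₁).
P₂ = 116000 + ½·818·(1.12² − 7.78²) − 818·9.81·(−8.11) = 116000 + (-24200) − (-65100) = 157000 Pa.

P₂ = 157 kPa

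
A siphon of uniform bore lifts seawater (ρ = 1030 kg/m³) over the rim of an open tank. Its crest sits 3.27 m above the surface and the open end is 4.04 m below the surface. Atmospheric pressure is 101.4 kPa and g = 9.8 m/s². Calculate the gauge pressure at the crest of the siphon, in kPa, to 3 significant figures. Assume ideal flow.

P_gauge = -73.8 kPa

From the surface to the outlet (both open to atmosphere, surface at rest): v = √(2g·h_out) = √(2·9.8·4.04) = 8.90 m/s.
The bore is uniform, so the speed at the crest is the same v. Bernoulli surface→crest: P_atm = P_top + ½ρv² + ρg·h_top.
P_top = 101400 − ½·1030·8.90² − 1030·9.8·3.27 = 27600 Pa. So P_gauge = P_top − P_atm = -73800 Pa.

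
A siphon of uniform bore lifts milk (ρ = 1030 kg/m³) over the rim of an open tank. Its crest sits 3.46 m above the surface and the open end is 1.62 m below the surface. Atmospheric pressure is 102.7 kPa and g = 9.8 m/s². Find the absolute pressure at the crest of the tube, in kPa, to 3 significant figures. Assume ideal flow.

The outlet speed comes from Torricelli: v = √(2g·1.62) = 5.63 m/s.
With constant cross-section the crest speed equals v; applying Bernoulli from the surface up to the crest, P_top = P_atm − ½ρv² − ρg·h_top.
P_top = 102700 − ½·1030·5.63² − 1030·9.8·3.46 = 51400 Pa.

P_top ≈ 51.4 kPa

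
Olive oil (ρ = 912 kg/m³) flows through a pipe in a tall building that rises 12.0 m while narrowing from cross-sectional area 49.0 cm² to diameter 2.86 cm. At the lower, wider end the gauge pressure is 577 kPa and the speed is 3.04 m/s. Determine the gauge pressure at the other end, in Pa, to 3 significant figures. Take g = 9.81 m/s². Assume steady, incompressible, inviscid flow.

229000 Pa

Mass conservation (A₁v₁ = A₂v₂) gives v₂ = 3.04 × 49.0/6.42 = 23.2 m/s.
Applying Bernoulli between the two ends and solving for P₂: P₂ = P₁ + ½ρ(v₁² − v₂²) − ρgΔh.
P₂ = 577000 + ½·912·(3.04² − 23.2²) − 912·9.81·(+12.0) = 577000 + (-241000) − (107000) = 229000 Pa.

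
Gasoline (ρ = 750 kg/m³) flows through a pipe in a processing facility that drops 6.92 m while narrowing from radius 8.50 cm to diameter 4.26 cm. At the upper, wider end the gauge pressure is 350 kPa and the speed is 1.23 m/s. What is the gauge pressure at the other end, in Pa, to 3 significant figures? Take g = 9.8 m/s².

Continuity gives A₁v₁ = A₂v₂, so v₂ = (227 cm²)/(14.3 cm²) × 1.23 m/s = 19.6 m/s.
Applying Bernoulli between the two ends and solving for P₂: P₂ = P₁ + ½ρ(v₁² − v₂²) − ρgΔh.
P₂ = 350000 + ½·750·(1.23² − 19.6²) − 750·9.8·(−6.92) = 350000 + (-143000) − (-50900) = 258000 Pa.

P₂ ≈ 258000 Pa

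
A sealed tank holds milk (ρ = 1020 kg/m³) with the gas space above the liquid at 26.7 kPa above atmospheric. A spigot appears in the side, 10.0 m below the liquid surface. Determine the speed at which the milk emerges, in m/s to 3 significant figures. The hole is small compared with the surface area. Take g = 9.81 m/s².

15.8 m/s

Take point 1 at the surface (v₁ ≈ 0) and point 2 at the hole (at atmospheric pressure). Bernoulli: P₁ + ρg h = P_atm + ½ρv₂².
With P₁ − P_atm = 26700 Pa, v₂ = √(2gh + 2ΔP/ρ) = √(2·9.81·10.0 + 2·26700/1020) = 15.8 m/s.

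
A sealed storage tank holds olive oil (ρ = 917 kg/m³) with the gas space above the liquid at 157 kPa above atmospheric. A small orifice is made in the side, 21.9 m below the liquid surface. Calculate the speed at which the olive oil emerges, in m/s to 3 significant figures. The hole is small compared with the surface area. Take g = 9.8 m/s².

v ≈ 27.8 m/s

Take point 1 at the surface (v₁ ≈ 0) and point 2 at the hole (at atmospheric pressure). Bernoulli: P₁ + ρg h = P_atm + ½ρv₂².
With P₁ − P_atm = 157000 Pa, v₂ = √(2gh + 2ΔP/ρ) = √(2·9.8·21.9 + 2·157000/917) = 27.8 m/s.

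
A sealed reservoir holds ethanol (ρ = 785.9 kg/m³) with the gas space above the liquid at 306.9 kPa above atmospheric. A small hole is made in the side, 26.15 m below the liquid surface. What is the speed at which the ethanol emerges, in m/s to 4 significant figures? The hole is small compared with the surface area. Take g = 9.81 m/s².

Take point 1 at the surface (v₁ ≈ 0) and point 2 at the hole (at atmospheric pressure). Bernoulli: P₁ + ρg h = P_atm + ½ρv₂².
With P₁ − P_atm = 306900 Pa, v₂ = √(2gh + 2ΔP/ρ) = √(2·9.81·26.15 + 2·306900/785.9) = 35.97 m/s.

v ≈ 35.97 m/s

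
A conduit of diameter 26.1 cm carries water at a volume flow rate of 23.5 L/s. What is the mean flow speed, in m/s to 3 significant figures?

Q = 23.5 L/s = 0.0235 m³/s.
v = Q/A = 0.0235 / 0.0535 = 0.439 m/s.

0.439 m/s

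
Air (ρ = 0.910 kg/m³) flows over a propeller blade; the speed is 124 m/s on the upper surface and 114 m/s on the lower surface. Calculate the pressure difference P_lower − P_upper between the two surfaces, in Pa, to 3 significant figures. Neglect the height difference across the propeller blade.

Bernoulli (same height): P_lower − P_upper = ½ρ(v_upper² − v_lower²).
ΔP = ½·0.910·(124² − 114²) = 1080 Pa.

1080 Pa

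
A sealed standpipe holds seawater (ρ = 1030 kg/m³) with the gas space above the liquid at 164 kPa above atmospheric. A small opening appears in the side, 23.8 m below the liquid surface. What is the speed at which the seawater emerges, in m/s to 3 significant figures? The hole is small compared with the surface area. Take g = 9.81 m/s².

v ≈ 28.0 m/s

Take point 1 at the surface (v₁ ≈ 0) and point 2 at the hole (at atmospheric pressure). Bernoulli: P₁ + ρg h = P_atm + ½ρv₂².
With P₁ − P_atm = 164000 Pa, v₂ = √(2gh + 2ΔP/ρ) = √(2·9.81·23.8 + 2·164000/1030) = 28.0 m/s.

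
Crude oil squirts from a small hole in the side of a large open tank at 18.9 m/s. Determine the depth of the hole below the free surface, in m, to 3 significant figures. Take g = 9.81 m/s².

For a small hole in a large open tank, ½v² = gh, giving h = v²/(2g).
h = 18.9²/(2·9.81) = 357/19.62 = 18.2 m.

h = 18.2 m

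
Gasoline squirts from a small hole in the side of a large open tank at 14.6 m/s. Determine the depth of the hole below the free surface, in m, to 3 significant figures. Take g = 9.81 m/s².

Inverting v = √(2gh) gives h = v² / 2g.
h = 14.6²/(2·9.81) = 213/19.62 = 10.9 m.

h ≈ 10.9 m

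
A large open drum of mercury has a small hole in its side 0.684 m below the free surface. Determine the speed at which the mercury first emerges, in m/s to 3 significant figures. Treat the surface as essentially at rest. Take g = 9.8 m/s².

Torricelli's result v = √(2gh) gives v = √(2·9.8·0.684) = 3.66 m/s.

v = 3.66 m/s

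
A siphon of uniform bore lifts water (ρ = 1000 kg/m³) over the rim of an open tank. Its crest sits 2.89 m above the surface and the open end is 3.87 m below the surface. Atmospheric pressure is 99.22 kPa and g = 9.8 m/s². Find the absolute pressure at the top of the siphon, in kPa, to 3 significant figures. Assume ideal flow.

P_top ≈ 33.0 kPa

From the surface to the outlet (both open to atmosphere, surface at rest): v = √(2g·h_out) = √(2·9.8·3.87) = 8.71 m/s.
With constant cross-section the crest speed equals v; applying Bernoulli from the surface up to the crest, P_top = P_atm − ½ρv² − ρg·h_top.
P_top = 99220 − ½·1000·8.71² − 1000·9.8·2.89 = 33000 Pa.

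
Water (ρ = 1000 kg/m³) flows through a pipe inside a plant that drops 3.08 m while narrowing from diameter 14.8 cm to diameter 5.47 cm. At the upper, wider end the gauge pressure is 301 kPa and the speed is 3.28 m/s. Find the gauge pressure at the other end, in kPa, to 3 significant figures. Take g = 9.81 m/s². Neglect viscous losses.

P₂ ≈ 48.3 kPa

Continuity gives A₁v₁ = A₂v₂, so v₂ = (172 cm²)/(23.5 cm²) × 3.28 m/s = 24.0 m/s.
Applying Bernoulli between the two ends and solving for P₂: P₂ = P₁ + ½ρ(v₁² − v₂²) − ρgΔh.
P₂ = 301000 + ½·1000·(3.28² − 24.0²) − 1000·9.81·(−3.08) = 301000 + (-283000) − (-30200) = 48300 Pa.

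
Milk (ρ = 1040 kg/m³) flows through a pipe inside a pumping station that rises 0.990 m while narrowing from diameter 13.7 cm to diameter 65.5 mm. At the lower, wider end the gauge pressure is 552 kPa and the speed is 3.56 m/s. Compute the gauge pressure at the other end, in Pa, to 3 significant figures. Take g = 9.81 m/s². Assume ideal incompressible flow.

422000 Pa

Mass conservation (A₁v₁ = A₂v₂) gives v₂ = 3.56 × 147/33.7 = 15.6 m/s.
Energy conservation along the streamline gives P₂ = P₁ − ½ρ(v₂² − v₁²) − ρg(h₂ − h₁).
P₂ = 552000 + ½·1040·(3.56² − 15.6²) − 1040·9.81·(+0.990) = 552000 + (-120000) − (10100) = 422000 Pa.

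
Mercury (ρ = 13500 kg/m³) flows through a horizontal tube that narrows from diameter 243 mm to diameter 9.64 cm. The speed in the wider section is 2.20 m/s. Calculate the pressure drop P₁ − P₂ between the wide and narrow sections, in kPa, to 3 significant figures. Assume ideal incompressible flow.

ΔP ≈ 1290 kPa

By continuity, v₂ = v₁·A₁/A₂ = 2.20·(464/73.0) = 14.0 m/s.
With no height change, Bernoulli's equation is P₁ + ½ρv₁² = P₂ + ½ρv₂².
P₁ − P₂ = ½·13500·(14.0² − 2.20²) = ½·13500·191 = 1290000 Pa.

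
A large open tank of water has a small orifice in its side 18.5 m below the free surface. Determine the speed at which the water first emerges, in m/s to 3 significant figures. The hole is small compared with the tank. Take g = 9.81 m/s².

Bernoulli from surface to hole (P equal, v_surface ≈ 0): v = √(2gh) = √(2×9.81×18.5) = 19.1 m/s.

v = 19.1 m/s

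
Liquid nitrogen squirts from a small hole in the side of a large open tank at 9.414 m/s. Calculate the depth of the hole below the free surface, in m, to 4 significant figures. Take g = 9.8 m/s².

h ≈ 4.522 m

Inverting v = √(2gh) gives h = v² / 2g.
h = 9.414²/(2·9.8) = 88.62/19.60 = 4.522 m.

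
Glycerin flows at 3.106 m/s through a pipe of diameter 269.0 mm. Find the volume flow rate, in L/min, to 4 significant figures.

Q = 10590 L/min

Q = A·v = 0.05683 m² × 3.106 m/s = 0.1765 m³/s.
Converting: 0.1765 m³/s × 60000 = 10590 L/min.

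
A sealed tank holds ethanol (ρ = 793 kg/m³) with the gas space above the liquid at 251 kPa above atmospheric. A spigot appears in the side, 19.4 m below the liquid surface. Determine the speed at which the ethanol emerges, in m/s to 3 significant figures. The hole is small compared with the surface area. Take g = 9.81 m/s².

Take point 1 at the surface (v₁ ≈ 0) and point 2 at the hole (at atmospheric pressure). Bernoulli: P₁ + ρg h = P_atm + ½ρv₂².
With P₁ − P_atm = 251000 Pa, v₂ = √(2gh + 2ΔP/ρ) = √(2·9.81·19.4 + 2·251000/793) = 31.8 m/s.

v = 31.8 m/s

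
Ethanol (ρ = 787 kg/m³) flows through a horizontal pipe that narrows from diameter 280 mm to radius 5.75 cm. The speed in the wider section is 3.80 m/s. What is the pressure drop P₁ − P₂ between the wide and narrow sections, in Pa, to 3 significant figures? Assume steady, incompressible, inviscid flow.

Mass conservation (A₁v₁ = A₂v₂) gives v₂ = 3.80 × 616/104 = 22.5 m/s.
The pipe is horizontal, so Bernoulli reduces to P₁ + ½ρv₁² = P₂ + ½ρv₂².
P₁ − P₂ = ½·787·(22.5² − 3.80²) = ½·787·493 = 194000 Pa.

ΔP ≈ 194000 Pa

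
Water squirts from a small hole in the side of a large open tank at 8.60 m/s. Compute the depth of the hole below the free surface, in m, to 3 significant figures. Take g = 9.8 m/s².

Inverting v = √(2gh) gives h = v² / 2g.
h = 8.60²/(2·9.8) = 74.0/19.60 = 3.77 m.

h ≈ 3.77 m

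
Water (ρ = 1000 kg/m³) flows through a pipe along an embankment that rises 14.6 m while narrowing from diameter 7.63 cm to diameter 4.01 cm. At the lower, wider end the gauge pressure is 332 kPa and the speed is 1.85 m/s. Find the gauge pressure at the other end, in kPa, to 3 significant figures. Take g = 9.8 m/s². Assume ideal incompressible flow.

P₂ = 168 kPa

By continuity, v₂ = v₁·A₁/A₂ = 1.85·(45.7/12.6) = 6.70 m/s.
Bernoulli: P₁ + ½ρv₁² + ρg h₁ = P₂ + ½ρv₂² + ρg h₂, so P₂ = P₁ + ½ρ(v₁² − v₂²) − ρg(h₂ − h₁).
P₂ = 332000 + ½·1000·(1.85² − 6.70²) − 1000·9.8·(+14.6) = 332000 + (-20700) − (143000) = 168000 Pa.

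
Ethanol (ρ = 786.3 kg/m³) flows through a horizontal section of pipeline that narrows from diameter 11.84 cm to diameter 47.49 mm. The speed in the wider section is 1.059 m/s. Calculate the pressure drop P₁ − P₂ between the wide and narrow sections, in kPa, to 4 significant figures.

16.59 kPa

Continuity gives A₁v₁ = A₂v₂, so v₂ = (110.1 cm²)/(17.71 cm²) × 1.059 m/s = 6.583 m/s.
Bernoulli (h₁ = h₂): P₁ − P₂ = ½ρ(v₂² − v₁²).
P₁ − P₂ = ½·786.3·(6.583² − 1.059²) = ½·786.3·42.21 = 16590 Pa.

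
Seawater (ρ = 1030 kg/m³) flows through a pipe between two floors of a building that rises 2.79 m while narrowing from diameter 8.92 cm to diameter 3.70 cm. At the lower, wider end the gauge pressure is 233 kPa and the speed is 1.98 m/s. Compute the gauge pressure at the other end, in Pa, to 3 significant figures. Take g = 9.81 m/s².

P₂ = 139000 Pa

Mass conservation (A₁v₁ = A₂v₂) gives v₂ = 1.98 × 62.5/10.8 = 11.5 m/s.
Energy conservation along the streamline gives P₂ = P₁ − ½ρ(v₂² − v₁²) − ρg(h₂ − h₁).
P₂ = 233000 + ½·1030·(1.98² − 11.5²) − 1030·9.81·(+2.79) = 233000 + (-66200) − (28200) = 139000 Pa.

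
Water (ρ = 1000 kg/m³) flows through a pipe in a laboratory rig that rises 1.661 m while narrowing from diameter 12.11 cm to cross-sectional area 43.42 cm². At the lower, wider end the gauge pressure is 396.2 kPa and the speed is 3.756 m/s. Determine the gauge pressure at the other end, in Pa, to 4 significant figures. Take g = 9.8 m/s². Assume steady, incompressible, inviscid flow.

By continuity, v₂ = v₁·A₁/A₂ = 3.756·(115.2/43.42) = 9.964 m/s.
Bernoulli: P₁ + ½ρv₁² + ρg h₁ = P₂ + ½ρv₂² + ρg h₂, so P₂ = P₁ + ½ρ(v₁² − v₂²) − ρg(h₂ − h₁).
P₂ = 396200 + ½·1000·(3.756² − 9.964²) − 1000·9.8·(+1.661) = 396200 + (-42580) − (16280) = 337300 Pa.

P₂ = 337300 Pa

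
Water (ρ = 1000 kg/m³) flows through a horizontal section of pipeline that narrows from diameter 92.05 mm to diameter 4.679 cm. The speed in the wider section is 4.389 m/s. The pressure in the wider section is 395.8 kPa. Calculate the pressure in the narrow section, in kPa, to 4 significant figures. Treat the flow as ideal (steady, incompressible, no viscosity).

Mass conservation (A₁v₁ = A₂v₂) gives v₂ = 4.389 × 66.55/17.19 = 16.99 m/s.
The pipe is horizontal, so Bernoulli reduces to P₁ + ½ρv₁² = P₂ + ½ρv₂².
P₂ = P₁ − ½ρ(v₂² − v₁²) = 395800 − ½·1000·(16.99² − 4.389²) = 395800 − 134600 = 261200 Pa.

P₂ ≈ 261.2 kPa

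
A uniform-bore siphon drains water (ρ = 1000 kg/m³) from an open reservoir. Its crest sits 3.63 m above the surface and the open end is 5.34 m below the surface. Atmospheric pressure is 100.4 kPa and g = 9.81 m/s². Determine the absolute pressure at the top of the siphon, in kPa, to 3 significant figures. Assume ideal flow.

P_top = 12.4 kPa

Bernoulli surface→outlet gives ½v² = g·h_out, so v = √(2·9.81·5.34) = 10.2 m/s.
The bore is uniform, so the speed at the crest is the same v. Bernoulli surface→crest: P_atm = P_top + ½ρv² + ρg·h_top.
P_top = 100400 − ½·1000·10.2² − 1000·9.81·3.63 = 12400 Pa.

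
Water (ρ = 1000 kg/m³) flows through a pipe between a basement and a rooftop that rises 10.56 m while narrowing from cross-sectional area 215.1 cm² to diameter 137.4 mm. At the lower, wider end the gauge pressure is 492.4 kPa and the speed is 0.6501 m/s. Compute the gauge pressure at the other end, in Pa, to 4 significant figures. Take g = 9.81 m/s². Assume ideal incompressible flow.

P₂ ≈ 388600 Pa

The volume flow rate is constant, so v₂ = (A₁/A₂)v₁ = (215.1/148.3)·0.6501 = 0.9431 m/s.
Bernoulli: P₁ + ½ρv₁² + ρg h₁ = P₂ + ½ρv₂² + ρg h₂, so P₂ = P₁ + ½ρ(v₁² − v₂²) − ρg(h₂ − h₁).
P₂ = 492400 + ½·1000·(0.6501² − 0.9431²) − 1000·9.81·(+10.56) = 492400 + (-233.4) − (103600) = 388600 Pa.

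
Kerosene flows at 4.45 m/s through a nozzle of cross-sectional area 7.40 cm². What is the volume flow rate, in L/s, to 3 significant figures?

Q ≈ 3.29 L/s

Q = A·v = 0.000740 m² × 4.45 m/s = 0.00329 m³/s.
Converting: 0.00329 m³/s × 1000 = 3.29 L/s.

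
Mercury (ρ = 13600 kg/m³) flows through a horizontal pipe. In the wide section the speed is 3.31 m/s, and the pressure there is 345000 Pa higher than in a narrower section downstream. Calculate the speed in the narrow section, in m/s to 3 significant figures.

v₂ ≈ 7.85 m/s

With h₁ = h₂, rearranging Bernoulli gives v₂ = √(v₁² + 2ΔP/ρ).
v₂ = √(3.31² + 2·345000/13600) = √(11.0 + 50.7) = 7.85 m/s.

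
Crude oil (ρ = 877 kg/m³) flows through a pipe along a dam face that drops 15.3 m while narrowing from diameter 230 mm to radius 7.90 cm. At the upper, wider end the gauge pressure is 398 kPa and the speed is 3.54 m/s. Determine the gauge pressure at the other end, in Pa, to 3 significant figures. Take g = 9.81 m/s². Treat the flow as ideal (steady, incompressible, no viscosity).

The volume flow rate is constant, so v₂ = (A₁/A₂)v₁ = (415/196)·3.54 = 7.50 m/s.
Energy conservation along the streamline gives P₂ = P₁ − ½ρ(v₂² − v₁²) − ρg(h₂ − h₁).
P₂ = 398000 + ½·877·(3.54² − 7.50²) − 877·9.81·(−15.3) = 398000 + (-19200) − (-132000) = 510000 Pa.

P₂ ≈ 510000 Pa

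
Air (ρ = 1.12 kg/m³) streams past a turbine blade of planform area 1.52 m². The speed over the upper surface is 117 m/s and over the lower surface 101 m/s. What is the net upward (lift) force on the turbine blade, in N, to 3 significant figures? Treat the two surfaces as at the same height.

F ≈ 2970 N

From P + ½ρv² = const at equal height, P_low − P_up = ½ρ(v_up² − v_low²).
ΔP = ½·1.12·(117² − 101²) = 1950 Pa.
Lift = ΔP · A = 1950 × 1.52 = 2970 N.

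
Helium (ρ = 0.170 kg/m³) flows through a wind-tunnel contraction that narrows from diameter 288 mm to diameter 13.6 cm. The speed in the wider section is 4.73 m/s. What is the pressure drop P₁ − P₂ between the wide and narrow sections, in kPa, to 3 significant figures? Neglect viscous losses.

ΔP = 0.0363 kPa

Mass conservation (A₁v₁ = A₂v₂) gives v₂ = 4.73 × 651/145 = 21.2 m/s.
The pipe is horizontal, so Bernoulli reduces to P₁ + ½ρv₁² = P₂ + ½ρv₂².
P₁ − P₂ = ½·0.170·(21.2² − 4.73²) = ½·0.170·428 = 36.3 Pa.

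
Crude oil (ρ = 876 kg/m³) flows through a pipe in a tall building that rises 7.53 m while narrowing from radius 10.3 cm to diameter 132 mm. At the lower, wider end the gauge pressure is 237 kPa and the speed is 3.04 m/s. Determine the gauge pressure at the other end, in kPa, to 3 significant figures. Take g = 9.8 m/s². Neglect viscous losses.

P₂ = 152 kPa

Continuity gives A₁v₁ = A₂v₂, so v₂ = (333 cm²)/(137 cm²) × 3.04 m/s = 7.40 m/s.
Energy conservation along the streamline gives P₂ = P₁ − ½ρ(v₂² − v₁²) − ρg(h₂ − h₁).
P₂ = 237000 + ½·876·(3.04² − 7.40²) − 876·9.8·(+7.53) = 237000 + (-20000) − (64600) = 152000 Pa.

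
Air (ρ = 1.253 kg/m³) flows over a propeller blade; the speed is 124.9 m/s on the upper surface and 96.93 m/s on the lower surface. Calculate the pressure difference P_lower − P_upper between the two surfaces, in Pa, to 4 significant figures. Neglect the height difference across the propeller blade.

ΔP = 3887 Pa

Bernoulli (same height): P_lower − P_upper = ½ρ(v_upper² − v_lower²).
ΔP = ½·1.253·(124.9² − 96.93²) = 3887 Pa.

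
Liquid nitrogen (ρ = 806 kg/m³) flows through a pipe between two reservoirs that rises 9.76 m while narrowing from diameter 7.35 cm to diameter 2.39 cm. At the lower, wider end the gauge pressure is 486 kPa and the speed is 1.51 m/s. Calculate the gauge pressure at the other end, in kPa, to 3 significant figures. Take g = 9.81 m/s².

Mass conservation (A₁v₁ = A₂v₂) gives v₂ = 1.51 × 42.4/4.49 = 14.3 m/s.
Bernoulli: P₁ + ½ρv₁² + ρg h₁ = P₂ + ½ρv₂² + ρg h₂, so P₂ = P₁ + ½ρ(v₁² − v₂²) − ρg(h₂ − h₁).
P₂ = 486000 + ½·806·(1.51² − 14.3²) − 806·9.81·(+9.76) = 486000 + (-81300) − (77200) = 328000 Pa.

P₂ ≈ 328 kPa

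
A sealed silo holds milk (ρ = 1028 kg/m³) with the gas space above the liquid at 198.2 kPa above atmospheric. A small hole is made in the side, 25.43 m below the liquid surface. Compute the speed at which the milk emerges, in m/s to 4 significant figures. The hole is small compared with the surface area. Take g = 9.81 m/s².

29.74 m/s

Take point 1 at the surface (v₁ ≈ 0) and point 2 at the hole (at atmospheric pressure). Bernoulli: P₁ + ρg h = P_atm + ½ρv₂².
With P₁ − P_atm = 198200 Pa, v₂ = √(2gh + 2ΔP/ρ) = √(2·9.81·25.43 + 2·198200/1028) = 29.74 m/s.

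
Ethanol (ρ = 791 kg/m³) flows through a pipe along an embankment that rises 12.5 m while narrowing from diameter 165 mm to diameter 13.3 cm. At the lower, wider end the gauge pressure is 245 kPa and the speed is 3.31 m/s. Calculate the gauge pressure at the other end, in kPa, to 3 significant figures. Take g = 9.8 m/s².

The volume flow rate is constant, so v₂ = (A₁/A₂)v₁ = (214/139)·3.31 = 5.09 m/s.
Bernoulli: P₁ + ½ρv₁² + ρg h₁ = P₂ + ½ρv₂² + ρg h₂, so P₂ = P₁ + ½ρ(v₁² − v₂²) − ρg(h₂ − h₁).
P₂ = 245000 + ½·791·(3.31² − 5.09²) − 791·9.8·(+12.5) = 245000 + (-5930) − (96900) = 142000 Pa.

P₂ = 142 kPa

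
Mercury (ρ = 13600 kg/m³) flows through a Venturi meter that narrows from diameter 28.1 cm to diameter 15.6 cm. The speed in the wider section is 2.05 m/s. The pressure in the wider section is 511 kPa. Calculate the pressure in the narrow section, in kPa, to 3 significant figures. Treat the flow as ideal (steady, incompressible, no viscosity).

The volume flow rate is constant, so v₂ = (A₁/A₂)v₁ = (620/191)·2.05 = 6.65 m/s.
Bernoulli (h₁ = h₂): P₁ − P₂ = ½ρ(v₂² − v₁²).
P₂ = P₁ − ½ρ(v₂² − v₁²) = 511000 − ½·13600·(6.65² − 2.05²) = 511000 − 272000 = 239000 Pa.

239 kPa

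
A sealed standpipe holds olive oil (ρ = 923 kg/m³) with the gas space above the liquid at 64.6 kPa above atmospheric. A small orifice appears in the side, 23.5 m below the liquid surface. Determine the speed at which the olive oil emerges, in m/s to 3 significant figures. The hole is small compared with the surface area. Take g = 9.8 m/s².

Take point 1 at the surface (v₁ ≈ 0) and point 2 at the hole (at atmospheric pressure). Bernoulli: P₁ + ρg h = P_atm + ½ρv₂².
With P₁ − P_atm = 64600 Pa, v₂ = √(2gh + 2ΔP/ρ) = √(2·9.8·23.5 + 2·64600/923) = 24.5 m/s.

v ≈ 24.5 m/s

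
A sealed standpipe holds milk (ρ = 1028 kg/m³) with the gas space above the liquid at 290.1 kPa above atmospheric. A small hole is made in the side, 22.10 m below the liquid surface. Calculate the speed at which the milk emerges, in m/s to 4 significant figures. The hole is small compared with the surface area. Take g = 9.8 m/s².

v ≈ 31.58 m/s

Take point 1 at the surface (v₁ ≈ 0) and point 2 at the hole (at atmospheric pressure). Bernoulli: P₁ + ρg h = P_atm + ½ρv₂².
With P₁ − P_atm = 290100 Pa, v₂ = √(2gh + 2ΔP/ρ) = √(2·9.8·22.10 + 2·290100/1028) = 31.58 m/s.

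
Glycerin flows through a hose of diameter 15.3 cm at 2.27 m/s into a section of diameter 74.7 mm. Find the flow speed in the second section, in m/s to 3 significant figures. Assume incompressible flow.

9.52 m/s

Continuity gives A₁v₁ = A₂v₂, so v₂ = (184 cm²)/(43.8 cm²) × 2.27 m/s = 9.52 m/s.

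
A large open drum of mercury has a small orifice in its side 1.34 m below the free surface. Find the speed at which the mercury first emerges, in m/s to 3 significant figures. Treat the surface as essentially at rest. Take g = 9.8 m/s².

v ≈ 5.12 m/s

Bernoulli from surface to hole (P equal, v_surface ≈ 0): v = √(2gh) = √(2×9.8×1.34) = 5.12 m/s.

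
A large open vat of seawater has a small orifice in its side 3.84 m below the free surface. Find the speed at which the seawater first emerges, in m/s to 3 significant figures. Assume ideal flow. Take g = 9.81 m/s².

v = 8.68 m/s

Bernoulli from surface to hole (P equal, v_surface ≈ 0): v = √(2gh) = √(2×9.81×3.84) = 8.68 m/s.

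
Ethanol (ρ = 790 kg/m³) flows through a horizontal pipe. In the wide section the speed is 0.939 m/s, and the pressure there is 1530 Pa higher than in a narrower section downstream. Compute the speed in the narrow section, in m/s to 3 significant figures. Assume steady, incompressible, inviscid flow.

Horizontal Bernoulli: P₁ + ½ρv₁² = P₂ + ½ρv₂², so v₂² = v₁² + 2(P₁ − P₂)/ρ.
v₂ = √(0.939² + 2·1530/790) = √(0.882 + 3.87) = 2.18 m/s.

v₂ = 2.18 m/s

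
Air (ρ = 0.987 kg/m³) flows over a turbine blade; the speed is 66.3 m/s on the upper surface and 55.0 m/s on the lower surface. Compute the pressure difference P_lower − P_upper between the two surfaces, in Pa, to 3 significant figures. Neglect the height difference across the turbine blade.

Bernoulli (same height): P_lower − P_upper = ½ρ(v_upper² − v_lower²).
ΔP = ½·0.987·(66.3² − 55.0²) = 676 Pa.

ΔP = 676 Pa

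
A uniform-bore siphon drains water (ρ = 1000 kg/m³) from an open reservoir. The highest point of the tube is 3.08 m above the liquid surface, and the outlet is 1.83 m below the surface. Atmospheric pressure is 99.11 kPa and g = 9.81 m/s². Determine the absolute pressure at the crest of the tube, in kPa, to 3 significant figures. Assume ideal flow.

Bernoulli surface→outlet gives ½v² = g·h_out, so v = √(2·9.81·1.83) = 5.99 m/s.
The bore is uniform, so the speed at the crest is the same v. Bernoulli surface→crest: P_atm = P_top + ½ρv² + ρg·h_top.
P_top = 99110 − ½·1000·5.99² − 1000·9.81·3.08 = 50900 Pa.

50.9 kPa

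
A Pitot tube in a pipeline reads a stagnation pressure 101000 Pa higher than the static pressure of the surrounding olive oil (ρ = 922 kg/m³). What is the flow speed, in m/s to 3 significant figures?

At the stagnation point the flow is brought to rest, so Bernoulli gives P_stag − P_static = ½ρv².
v = √(2ΔP/ρ) = √(2·101000/922) = 14.8 m/s.

14.8 m/s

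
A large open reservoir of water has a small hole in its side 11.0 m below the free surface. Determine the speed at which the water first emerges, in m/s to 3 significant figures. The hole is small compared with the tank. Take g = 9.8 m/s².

v ≈ 14.7 m/s

Bernoulli from surface to hole (P equal, v_surface ≈ 0): v = √(2gh) = √(2×9.8×11.0) = 14.7 m/s.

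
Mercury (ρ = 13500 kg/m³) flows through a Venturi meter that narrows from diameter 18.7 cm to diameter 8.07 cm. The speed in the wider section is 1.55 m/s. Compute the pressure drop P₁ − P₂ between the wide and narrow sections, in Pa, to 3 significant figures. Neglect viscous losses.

By continuity, v₂ = v₁·A₁/A₂ = 1.55·(275/51.1) = 8.32 m/s.
Bernoulli (h₁ = h₂): P₁ − P₂ = ½ρ(v₂² − v₁²).
P₁ − P₂ = ½·13500·(8.32² − 1.55²) = ½·13500·66.9 = 451000 Pa.

ΔP ≈ 451000 Pa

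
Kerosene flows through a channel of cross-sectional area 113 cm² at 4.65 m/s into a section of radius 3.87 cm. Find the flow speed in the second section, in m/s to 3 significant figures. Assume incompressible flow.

The volume flow rate is constant, so v₂ = (A₁/A₂)v₁ = (113/47.1)·4.65 = 11.2 m/s.

v₂ = 11.2 m/s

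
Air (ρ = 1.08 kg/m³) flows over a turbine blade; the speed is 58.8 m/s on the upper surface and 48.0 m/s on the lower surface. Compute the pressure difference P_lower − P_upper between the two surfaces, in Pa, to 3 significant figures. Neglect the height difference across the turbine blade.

ΔP = 623 Pa

With negligible Δh, P + ½ρv² is constant, so P_low − P_up = ½ρ(v_up² − v_low²).
ΔP = ½·1.08·(58.8² − 48.0²) = 623 Pa.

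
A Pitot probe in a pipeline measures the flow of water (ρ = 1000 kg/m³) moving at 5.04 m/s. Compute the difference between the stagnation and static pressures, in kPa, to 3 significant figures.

The dynamic pressure equals the rise in static pressure at the stagnation point: ΔP = ½ρv².
ΔP = ½·1000·5.04² = 12700 Pa.

ΔP = 12.7 kPa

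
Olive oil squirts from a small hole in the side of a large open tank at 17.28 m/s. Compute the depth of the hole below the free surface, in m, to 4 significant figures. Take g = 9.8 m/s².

15.23 m

Torricelli: v = √(2gh), so h = v²/(2g).
h = 17.28²/(2·9.8) = 298.6/19.60 = 15.23 m.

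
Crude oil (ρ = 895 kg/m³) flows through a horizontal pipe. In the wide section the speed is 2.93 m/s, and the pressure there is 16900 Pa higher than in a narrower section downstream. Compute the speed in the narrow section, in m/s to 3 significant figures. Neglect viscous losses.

v₂ ≈ 6.81 m/s

Horizontal Bernoulli: P₁ + ½ρv₁² = P₂ + ½ρv₂², so v₂² = v₁² + 2(P₁ − P₂)/ρ.
v₂ = √(2.93² + 2·16900/895) = √(8.58 + 37.8) = 6.81 m/s.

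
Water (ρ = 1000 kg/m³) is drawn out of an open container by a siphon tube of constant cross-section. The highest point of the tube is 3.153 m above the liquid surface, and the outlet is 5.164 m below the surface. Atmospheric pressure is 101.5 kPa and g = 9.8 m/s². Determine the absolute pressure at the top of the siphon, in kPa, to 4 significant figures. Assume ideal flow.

Bernoulli surface→outlet gives ½v² = g·h_out, so v = √(2·9.8·5.164) = 10.06 m/s.
Continuity keeps v the same throughout the tube; from surface to crest, P_atm + 0 = P_top + ½ρv² + ρg·h_top.
P_top = 101500 − ½·1000·10.06² − 1000·9.8·3.153 = 19990 Pa.

P_top = 19.99 kPa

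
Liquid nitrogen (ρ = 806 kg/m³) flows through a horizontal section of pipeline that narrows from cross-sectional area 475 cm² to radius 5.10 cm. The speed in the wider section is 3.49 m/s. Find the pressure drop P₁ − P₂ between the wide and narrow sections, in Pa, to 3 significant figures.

161000 Pa

Mass conservation (A₁v₁ = A₂v₂) gives v₂ = 3.49 × 475/81.7 = 20.3 m/s.
Bernoulli (h₁ = h₂): P₁ − P₂ = ½ρ(v₂² − v₁²).
P₁ − P₂ = ½·806·(20.3² − 3.49²) = ½·806·399 = 161000 Pa.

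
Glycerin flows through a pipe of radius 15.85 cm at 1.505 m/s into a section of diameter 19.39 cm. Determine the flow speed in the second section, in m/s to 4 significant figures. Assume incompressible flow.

The volume flow rate is constant, so v₂ = (A₁/A₂)v₁ = (789.2/295.3)·1.505 = 4.023 m/s.

v₂ ≈ 4.023 m/s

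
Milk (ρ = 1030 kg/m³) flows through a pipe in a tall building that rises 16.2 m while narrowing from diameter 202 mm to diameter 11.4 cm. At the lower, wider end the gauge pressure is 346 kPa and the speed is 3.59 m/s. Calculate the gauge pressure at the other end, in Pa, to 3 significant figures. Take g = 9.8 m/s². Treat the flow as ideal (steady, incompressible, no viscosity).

Continuity gives A₁v₁ = A₂v₂, so v₂ = (320 cm²)/(102 cm²) × 3.59 m/s = 11.3 m/s.
Bernoulli: P₁ + ½ρv₁² + ρg h₁ = P₂ + ½ρv₂² + ρg h₂, so P₂ = P₁ + ½ρ(v₁² − v₂²) − ρg(h₂ − h₁).
P₂ = 346000 + ½·1030·(3.59² − 11.3²) − 1030·9.8·(+16.2) = 346000 + (-58800) − (164000) = 124000 Pa.

124000 Pa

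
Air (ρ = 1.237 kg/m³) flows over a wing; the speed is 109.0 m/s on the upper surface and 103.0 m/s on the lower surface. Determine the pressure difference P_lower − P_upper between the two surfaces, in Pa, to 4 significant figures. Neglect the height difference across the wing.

ΔP ≈ 786.7 Pa

With negligible Δh, P + ½ρv² is constant, so P_low − P_up = ½ρ(v_up² − v_low²).
ΔP = ½·1.237·(109.0² − 103.0²) = 786.7 Pa.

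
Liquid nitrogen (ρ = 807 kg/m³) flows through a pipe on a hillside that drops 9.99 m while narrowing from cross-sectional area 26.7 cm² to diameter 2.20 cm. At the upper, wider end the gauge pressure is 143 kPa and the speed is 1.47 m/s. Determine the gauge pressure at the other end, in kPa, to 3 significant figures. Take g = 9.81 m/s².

180 kPa

By continuity, v₂ = v₁·A₁/A₂ = 1.47·(26.7/3.80) = 10.3 m/s.
Bernoulli: P₁ + ½ρv₁² + ρg h₁ = P₂ + ½ρv₂² + ρg h₂, so P₂ = P₁ + ½ρ(v₁² − v₂²) − ρg(h₂ − h₁).
P₂ = 143000 + ½·807·(1.47² − 10.3²) − 807·9.81·(−9.99) = 143000 + (-42100) − (-79100) = 180000 Pa.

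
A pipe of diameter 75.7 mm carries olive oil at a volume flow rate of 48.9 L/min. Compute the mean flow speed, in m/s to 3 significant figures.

Q = 48.9 L/min = 0.000815 m³/s.
v = Q/A = 0.000815 / 0.00450 = 0.181 m/s.

v = 0.181 m/s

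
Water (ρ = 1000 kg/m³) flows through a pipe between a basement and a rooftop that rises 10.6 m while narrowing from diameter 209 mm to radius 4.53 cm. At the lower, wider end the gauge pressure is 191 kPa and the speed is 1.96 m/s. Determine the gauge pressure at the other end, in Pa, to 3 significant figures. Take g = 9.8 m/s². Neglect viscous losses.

34600 Pa

Mass conservation (A₁v₁ = A₂v₂) gives v₂ = 1.96 × 343/64.5 = 10.4 m/s.
Applying Bernoulli between the two ends and solving for P₂: P₂ = P₁ + ½ρ(v₁² − v₂²) − ρgΔh.
P₂ = 191000 + ½·1000·(1.96² − 10.4²) − 1000·9.8·(+10.6) = 191000 + (-52500) − (104000) = 34600 Pa.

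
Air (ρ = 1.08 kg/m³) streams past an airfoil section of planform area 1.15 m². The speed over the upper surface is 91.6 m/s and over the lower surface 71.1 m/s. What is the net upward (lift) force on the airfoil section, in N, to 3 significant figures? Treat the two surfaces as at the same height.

2070 N

With equal heights on the two surfaces, Bernoulli gives P_lower − P_upper = ½ρ(v_upper² − v_lower²).
ΔP = ½·1.08·(91.6² − 71.1²) = 1800 Pa.
Lift = ΔP · A = 1800 × 1.15 = 2070 N.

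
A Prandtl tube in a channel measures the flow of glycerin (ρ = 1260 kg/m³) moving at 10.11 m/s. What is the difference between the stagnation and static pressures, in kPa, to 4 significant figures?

At the stagnation point the flow is brought to rest, so Bernoulli gives P_stag − P_static = ½ρv².
ΔP = ½·1260·10.11² = 64390 Pa.

ΔP ≈ 64.39 kPa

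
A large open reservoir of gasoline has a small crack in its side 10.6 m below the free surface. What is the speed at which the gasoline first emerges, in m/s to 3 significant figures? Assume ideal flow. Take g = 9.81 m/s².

14.4 m/s

Torricelli's result v = √(2gh) gives v = √(2·9.81·10.6) = 14.4 m/s.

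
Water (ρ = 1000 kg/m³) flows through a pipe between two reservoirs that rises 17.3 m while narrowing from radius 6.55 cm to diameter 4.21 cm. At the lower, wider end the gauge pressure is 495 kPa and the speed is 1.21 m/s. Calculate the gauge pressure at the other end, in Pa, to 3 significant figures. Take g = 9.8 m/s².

Mass conservation (A₁v₁ = A₂v₂) gives v₂ = 1.21 × 135/13.9 = 11.7 m/s.
Applying Bernoulli between the two ends and solving for P₂: P₂ = P₁ + ½ρ(v₁² − v₂²) − ρgΔh.
P₂ = 495000 + ½·1000·(1.21² − 11.7²) − 1000·9.8·(+17.3) = 495000 + (-67900) − (170000) = 258000 Pa.

P₂ ≈ 258000 Pa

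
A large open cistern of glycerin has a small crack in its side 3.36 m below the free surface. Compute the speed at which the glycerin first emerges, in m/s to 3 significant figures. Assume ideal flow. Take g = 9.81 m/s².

The surface is effectively still and both ends are open, so ½v² = gh and v = √(2·9.81·3.36) = 8.12 m/s.

v ≈ 8.12 m/s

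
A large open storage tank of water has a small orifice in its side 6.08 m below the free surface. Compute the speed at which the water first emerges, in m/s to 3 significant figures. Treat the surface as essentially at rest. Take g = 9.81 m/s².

10.9 m/s

Bernoulli from surface to hole (P equal, v_surface ≈ 0): v = √(2gh) = √(2×9.81×6.08) = 10.9 m/s.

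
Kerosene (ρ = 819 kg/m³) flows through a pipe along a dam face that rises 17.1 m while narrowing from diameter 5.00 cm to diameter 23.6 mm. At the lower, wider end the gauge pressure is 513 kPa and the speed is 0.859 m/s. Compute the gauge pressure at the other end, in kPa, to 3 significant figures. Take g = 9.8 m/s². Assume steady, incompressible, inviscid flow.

The volume flow rate is constant, so v₂ = (A₁/A₂)v₁ = (19.6/4.37)·0.859 = 3.86 m/s.
Bernoulli: P₁ + ½ρv₁² + ρg h₁ = P₂ + ½ρv₂² + ρg h₂, so P₂ = P₁ + ½ρ(v₁² − v₂²) − ρg(h₂ − h₁).
P₂ = 513000 + ½·819·(0.859² − 3.86²) − 819·9.8·(+17.1) = 513000 + (-5790) − (137000) = 370000 Pa.

P₂ = 370 kPa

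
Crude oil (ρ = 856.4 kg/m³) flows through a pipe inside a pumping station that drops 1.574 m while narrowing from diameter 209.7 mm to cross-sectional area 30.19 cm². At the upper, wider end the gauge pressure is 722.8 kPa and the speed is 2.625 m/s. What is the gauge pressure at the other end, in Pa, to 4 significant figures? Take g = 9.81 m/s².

P₂ ≈ 352800 Pa

Mass conservation (A₁v₁ = A₂v₂) gives v₂ = 2.625 × 345.4/30.19 = 30.03 m/s.
Bernoulli: P₁ + ½ρv₁² + ρg h₁ = P₂ + ½ρv₂² + ρg h₂, so P₂ = P₁ + ½ρ(v₁² − v₂²) − ρg(h₂ − h₁).
P₂ = 722800 + ½·856.4·(2.625² − 30.03²) − 856.4·9.81·(−1.574) = 722800 + (-383200) − (-13220) = 352800 Pa.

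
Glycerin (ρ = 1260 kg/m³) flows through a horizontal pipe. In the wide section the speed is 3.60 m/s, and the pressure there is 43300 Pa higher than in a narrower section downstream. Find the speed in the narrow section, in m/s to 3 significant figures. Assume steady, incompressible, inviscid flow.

v₂ ≈ 9.04 m/s

Horizontal Bernoulli: P₁ + ½ρv₁² = P₂ + ½ρv₂², so v₂² = v₁² + 2(P₁ − P₂)/ρ.
v₂ = √(3.60² + 2·43300/1260) = √(13.0 + 68.7) = 9.04 m/s.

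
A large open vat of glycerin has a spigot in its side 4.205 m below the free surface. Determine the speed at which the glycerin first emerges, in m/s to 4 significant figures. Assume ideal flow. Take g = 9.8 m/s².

Bernoulli from surface to hole (P equal, v_surface ≈ 0): v = √(2gh) = √(2×9.8×4.205) = 9.078 m/s.

v ≈ 9.078 m/s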